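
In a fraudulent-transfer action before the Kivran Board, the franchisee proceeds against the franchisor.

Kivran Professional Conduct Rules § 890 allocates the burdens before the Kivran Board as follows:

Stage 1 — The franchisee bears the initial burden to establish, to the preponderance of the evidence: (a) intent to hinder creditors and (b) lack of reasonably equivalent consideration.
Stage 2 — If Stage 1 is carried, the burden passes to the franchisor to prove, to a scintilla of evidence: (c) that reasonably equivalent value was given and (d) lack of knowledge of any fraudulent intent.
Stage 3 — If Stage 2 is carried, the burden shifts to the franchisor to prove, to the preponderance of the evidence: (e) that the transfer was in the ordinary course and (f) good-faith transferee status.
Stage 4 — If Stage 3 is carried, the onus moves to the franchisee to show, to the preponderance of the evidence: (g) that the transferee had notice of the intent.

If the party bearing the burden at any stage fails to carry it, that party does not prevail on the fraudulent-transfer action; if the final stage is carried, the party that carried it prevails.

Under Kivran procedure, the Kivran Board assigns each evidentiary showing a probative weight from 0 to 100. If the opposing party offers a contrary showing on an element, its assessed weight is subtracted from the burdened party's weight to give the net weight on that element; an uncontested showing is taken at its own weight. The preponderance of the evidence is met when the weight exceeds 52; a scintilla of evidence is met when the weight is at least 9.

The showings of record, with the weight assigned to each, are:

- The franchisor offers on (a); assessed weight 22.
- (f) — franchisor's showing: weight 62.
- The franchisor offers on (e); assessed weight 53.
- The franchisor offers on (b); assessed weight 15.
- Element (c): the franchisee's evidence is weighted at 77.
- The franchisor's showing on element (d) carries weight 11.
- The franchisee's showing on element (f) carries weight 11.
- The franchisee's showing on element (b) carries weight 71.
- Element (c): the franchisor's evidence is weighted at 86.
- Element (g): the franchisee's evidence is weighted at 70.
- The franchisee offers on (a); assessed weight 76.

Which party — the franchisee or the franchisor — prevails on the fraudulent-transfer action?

franchisee

Stage 1 (franchisee, the preponderance of the evidence, weight exceeds 52): (a) net 76−22=54 > 52 — meets; (b) net 71−15=56 > 52 — meets.
  Stage 1 is satisfied; the onus moves to the franchisor.
Stage 2 (franchisor, a scintilla of evidence, weight is at least 9): (c) net 86−77=9 ≥ 9 — meets; (d) 11 ≥ 9 — meets.
  Stage 2 is satisfied; the franchisor continues to bear the burden.
Stage 3 (franchisor, the preponderance of the evidence, weight exceeds 52): (e) 53 > 52 — meets; (f) net 62−11=51 ≤ 52 — fails.
  Stage 3 not carried; the franchisor fails its burden.
The franchisee prevails.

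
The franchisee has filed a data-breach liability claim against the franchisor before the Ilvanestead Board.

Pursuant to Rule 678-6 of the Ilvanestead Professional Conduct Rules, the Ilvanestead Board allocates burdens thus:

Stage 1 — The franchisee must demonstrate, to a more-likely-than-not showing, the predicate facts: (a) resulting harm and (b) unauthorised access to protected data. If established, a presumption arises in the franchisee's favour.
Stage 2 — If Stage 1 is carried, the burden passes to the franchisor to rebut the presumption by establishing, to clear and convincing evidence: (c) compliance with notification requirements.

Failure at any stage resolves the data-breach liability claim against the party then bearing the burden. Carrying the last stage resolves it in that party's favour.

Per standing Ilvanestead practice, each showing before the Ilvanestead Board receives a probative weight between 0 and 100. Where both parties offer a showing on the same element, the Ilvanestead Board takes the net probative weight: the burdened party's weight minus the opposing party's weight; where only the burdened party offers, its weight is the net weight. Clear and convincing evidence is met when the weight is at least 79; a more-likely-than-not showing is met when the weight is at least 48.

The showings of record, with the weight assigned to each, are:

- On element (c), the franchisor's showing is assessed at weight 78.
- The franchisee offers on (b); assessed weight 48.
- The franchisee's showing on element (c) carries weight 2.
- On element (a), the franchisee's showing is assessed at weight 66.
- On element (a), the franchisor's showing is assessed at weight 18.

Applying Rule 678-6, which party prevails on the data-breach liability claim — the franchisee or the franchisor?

Stage 1 (franchisee, a more-likely-than-not showing, weight is at least 48): (a) net 66−18=48 ≥ 48 — meets; (b) 48 ≥ 48 — meets.
  Stage 1 carried; the burden shifts to the franchisor.
Stage 2 (franchisor, clear and convincing evidence, weight is at least 79): (c) net 78−2=76 < 79 — fails.
  The franchisor does not carry Stage 2.
The analysis ends at Stage 2; the franchisee prevails.

franchisee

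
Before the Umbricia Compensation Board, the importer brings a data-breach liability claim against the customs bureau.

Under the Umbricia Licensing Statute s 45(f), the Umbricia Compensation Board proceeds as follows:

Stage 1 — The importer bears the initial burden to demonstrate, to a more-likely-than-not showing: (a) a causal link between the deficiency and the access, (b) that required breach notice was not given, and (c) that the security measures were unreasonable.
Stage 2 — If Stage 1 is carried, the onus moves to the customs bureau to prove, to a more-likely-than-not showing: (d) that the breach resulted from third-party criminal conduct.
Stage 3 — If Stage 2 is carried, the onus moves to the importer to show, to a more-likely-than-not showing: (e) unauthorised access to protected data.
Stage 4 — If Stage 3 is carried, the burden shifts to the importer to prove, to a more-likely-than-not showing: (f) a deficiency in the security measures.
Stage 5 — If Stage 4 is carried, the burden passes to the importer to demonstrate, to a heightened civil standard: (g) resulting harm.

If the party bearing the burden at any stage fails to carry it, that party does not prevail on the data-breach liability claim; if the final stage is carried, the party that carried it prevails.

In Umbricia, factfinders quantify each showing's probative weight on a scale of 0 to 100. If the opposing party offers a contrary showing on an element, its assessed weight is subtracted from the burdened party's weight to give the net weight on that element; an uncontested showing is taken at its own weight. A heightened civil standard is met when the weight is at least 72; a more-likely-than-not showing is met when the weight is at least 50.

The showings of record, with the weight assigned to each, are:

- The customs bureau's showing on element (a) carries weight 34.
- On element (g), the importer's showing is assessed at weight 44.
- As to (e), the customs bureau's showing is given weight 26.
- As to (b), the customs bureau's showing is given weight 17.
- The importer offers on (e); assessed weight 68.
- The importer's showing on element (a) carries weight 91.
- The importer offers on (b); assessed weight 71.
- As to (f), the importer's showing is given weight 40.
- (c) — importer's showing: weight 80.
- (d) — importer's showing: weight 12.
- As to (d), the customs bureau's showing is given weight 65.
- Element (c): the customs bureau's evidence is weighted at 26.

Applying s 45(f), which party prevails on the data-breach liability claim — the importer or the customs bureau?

customs bureau

At Stage 1 the importer must meet a more-likely-than-not showing (weight is at least 50): on (a) the weight is 91 less the opposing 34 gives net 57, ≥ 50, so (a) meets the standard; on (b) the weight is 71 less the opposing 17 gives net 54, which does reach 50, so (b) meets the standard; on (c) the weight is 80 less the opposing 26 gives net 54, ≥ 50, so (c) meets the standard.
  Stage 1 carried; the burden shifts to the customs bureau.
At Stage 2 the customs bureau must meet a more-likely-than-not showing (weight is at least 50): on (d) the weight is 65 less the opposing 12 gives net 53, which does reach 50, so (d) meets the standard.
  All elements met. The burden passes to the importer.
At Stage 3 the importer must meet a more-likely-than-not showing (weight is at least 50): on (e) the weight is 68 less the opposing 26 gives net 42, which does not reach 50, so (e) does not meet the standard.
  Stage 3 not carried; the importer fails its burden.
So the customs bureau prevails.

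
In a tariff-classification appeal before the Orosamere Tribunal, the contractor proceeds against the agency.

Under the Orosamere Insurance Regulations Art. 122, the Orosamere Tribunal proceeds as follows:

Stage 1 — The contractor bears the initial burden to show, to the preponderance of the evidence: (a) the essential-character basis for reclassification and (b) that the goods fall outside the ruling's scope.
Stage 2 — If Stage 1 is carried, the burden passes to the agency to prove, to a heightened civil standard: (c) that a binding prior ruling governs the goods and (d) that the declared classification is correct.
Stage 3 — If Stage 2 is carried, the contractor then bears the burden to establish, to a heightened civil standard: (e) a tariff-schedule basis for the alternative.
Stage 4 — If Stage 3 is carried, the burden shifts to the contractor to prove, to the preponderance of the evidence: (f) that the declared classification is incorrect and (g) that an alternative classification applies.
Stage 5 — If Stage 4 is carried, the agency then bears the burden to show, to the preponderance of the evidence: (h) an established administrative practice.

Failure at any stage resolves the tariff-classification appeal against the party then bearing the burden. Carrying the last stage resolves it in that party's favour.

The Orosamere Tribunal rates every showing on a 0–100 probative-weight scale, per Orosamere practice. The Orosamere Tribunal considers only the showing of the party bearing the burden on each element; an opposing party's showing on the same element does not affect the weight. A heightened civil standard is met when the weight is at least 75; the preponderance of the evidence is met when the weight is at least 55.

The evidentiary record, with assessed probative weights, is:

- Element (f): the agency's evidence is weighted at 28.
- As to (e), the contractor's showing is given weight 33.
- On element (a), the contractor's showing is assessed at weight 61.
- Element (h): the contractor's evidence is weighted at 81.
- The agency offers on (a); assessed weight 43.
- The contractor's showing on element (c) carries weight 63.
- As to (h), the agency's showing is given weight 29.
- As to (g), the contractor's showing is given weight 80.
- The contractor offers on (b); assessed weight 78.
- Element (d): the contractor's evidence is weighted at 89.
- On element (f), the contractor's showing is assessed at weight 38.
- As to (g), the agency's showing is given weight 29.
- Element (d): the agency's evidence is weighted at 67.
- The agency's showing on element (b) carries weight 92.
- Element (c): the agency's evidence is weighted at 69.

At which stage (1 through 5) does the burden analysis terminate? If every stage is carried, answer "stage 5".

At Stage 1 the contractor must meet the preponderance of the evidence (weight is at least 55): on (a) the weight is 61 (the agency's 43 is given no effect), which does reach 55, so (a) meets the standard; on (b) the weight is 78 (the agency's 92 is given no effect), which does reach 55, so (b) meets the standard.
  All elements met. The burden passes to the agency.
At Stage 2 the agency must meet a heightened civil standard (weight is at least 75): on (c) the weight is 69 (the contractor's 63 is given no effect), < 75, so (c) does not meet the standard; on (d) the weight is 67 (the contractor's 89 is given no effect), which does not reach 75, so (d) does not meet the standard.
  Stage 2 not carried; the agency fails its burden.
The contractor prevails.

stage 2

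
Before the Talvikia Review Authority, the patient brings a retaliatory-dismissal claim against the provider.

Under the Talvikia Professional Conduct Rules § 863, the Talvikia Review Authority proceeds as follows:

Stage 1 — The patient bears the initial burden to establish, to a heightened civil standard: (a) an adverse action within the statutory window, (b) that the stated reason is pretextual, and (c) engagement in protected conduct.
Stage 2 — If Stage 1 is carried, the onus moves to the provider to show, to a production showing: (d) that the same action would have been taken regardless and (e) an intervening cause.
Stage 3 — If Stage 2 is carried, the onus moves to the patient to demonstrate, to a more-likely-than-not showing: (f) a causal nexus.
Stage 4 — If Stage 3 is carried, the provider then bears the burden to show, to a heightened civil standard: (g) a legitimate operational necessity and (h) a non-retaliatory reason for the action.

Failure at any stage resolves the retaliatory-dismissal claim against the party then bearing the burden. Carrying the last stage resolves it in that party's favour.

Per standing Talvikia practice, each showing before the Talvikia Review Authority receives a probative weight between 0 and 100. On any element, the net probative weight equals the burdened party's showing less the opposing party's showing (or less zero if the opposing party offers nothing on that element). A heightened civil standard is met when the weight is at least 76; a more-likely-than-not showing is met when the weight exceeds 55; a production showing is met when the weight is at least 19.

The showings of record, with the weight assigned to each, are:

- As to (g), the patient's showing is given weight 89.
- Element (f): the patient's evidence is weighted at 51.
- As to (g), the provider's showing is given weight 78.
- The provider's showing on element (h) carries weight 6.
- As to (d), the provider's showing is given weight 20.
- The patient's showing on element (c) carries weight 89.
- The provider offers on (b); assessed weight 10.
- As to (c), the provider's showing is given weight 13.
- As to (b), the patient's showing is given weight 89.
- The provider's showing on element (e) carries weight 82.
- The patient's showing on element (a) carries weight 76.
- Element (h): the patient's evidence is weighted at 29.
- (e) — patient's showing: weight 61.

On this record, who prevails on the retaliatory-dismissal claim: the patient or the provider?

provider

Stage 1 (patient, a heightened civil standard, weight is at least 76): (a) 76 ≥ 76 — meets; (b) net 89−10=79 ≥ 76 — meets; (c) net 89−13=76 ≥ 76 — meets.
  Stage 1 is satisfied; the onus moves to the provider.
Stage 2 (provider, a production showing, weight is at least 19): (d) 20 ≥ 19 — meets; (e) net 82−61=21 ≥ 19 — meets.
  Stage 2 carried; the burden shifts to the patient.
Stage 3 (patient, a more-likely-than-not showing, weight exceeds 55): (f) 51 ≤ 55 — fails.
  Not every element is met, so the patient fails to carry Stage 3.
The provider prevails.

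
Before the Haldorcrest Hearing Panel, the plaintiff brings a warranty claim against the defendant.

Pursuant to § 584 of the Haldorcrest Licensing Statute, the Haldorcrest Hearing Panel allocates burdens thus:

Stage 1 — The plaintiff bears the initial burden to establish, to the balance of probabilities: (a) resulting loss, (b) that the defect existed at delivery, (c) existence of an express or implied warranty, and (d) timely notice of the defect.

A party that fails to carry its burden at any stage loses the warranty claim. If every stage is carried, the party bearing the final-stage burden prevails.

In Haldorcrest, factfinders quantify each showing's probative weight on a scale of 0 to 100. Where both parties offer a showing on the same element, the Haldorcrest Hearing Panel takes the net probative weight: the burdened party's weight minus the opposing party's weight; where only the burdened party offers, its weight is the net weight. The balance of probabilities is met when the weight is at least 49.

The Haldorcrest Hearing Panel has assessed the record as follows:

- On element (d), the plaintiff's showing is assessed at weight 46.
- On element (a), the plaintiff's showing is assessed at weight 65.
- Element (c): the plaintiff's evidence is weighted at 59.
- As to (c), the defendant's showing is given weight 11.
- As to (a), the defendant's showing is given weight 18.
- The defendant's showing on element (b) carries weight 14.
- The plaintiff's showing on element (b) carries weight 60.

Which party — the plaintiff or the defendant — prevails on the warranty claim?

defendant

Stage 1 (plaintiff, the balance of probabilities, weight is at least 49): (a) net 65−18=47 < 49 — fails; (b) net 60−14=46 < 49 — fails; (c) net 59−11=48 < 49 — fails; (d) 46 < 49 — fails.
  Not every element is met, so the plaintiff fails to carry Stage 1.
The defendant prevails.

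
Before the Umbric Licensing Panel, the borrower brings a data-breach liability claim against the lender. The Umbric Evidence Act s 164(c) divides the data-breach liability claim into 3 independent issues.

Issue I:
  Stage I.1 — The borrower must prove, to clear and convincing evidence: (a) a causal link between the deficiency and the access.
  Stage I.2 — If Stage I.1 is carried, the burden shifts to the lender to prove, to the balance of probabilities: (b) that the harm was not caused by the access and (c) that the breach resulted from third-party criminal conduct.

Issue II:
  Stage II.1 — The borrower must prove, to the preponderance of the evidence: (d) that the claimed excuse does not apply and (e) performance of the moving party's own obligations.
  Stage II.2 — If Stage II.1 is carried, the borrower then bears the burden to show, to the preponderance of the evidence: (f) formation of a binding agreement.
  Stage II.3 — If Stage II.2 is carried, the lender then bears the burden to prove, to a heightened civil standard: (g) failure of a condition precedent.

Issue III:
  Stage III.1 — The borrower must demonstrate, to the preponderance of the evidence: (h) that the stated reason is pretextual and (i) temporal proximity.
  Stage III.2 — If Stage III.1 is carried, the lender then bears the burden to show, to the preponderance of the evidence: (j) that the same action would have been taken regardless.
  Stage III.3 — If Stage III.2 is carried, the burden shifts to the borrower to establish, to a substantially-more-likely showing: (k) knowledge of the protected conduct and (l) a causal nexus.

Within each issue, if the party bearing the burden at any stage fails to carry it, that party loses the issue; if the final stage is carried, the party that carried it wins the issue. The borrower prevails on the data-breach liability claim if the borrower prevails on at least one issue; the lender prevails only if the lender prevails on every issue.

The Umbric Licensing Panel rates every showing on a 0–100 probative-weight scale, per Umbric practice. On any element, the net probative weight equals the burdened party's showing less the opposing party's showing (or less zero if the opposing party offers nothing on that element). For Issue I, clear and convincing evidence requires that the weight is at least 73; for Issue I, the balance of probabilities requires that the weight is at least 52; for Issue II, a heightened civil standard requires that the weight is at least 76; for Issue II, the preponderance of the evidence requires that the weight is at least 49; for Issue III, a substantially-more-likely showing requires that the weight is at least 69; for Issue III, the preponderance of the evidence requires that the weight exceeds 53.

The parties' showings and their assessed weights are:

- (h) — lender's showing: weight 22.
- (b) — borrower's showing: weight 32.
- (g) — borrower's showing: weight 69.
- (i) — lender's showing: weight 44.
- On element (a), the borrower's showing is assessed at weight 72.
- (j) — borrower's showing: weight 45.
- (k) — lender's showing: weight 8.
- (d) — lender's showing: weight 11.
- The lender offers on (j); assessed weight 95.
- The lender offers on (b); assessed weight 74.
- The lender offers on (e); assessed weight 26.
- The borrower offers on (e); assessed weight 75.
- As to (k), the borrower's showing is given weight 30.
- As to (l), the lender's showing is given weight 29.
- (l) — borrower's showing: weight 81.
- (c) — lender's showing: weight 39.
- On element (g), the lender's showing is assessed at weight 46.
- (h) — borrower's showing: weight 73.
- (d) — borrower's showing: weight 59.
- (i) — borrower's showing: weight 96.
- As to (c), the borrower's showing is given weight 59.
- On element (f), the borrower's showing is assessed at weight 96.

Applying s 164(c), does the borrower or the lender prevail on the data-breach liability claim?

lender

— Issue I —
Stage I.1 (borrower, clear and convincing evidence, weight is at least 73): (a) 72 < 73 — fails.
  Not every element is met, so the borrower fails to carry Stage I.1.
The lender prevails on this issue.
— Issue II —
At Stage II.1 the borrower must meet the preponderance of the evidence (weight is at least 49): on (d) the weight is 59 less the opposing 11 gives net 48, < 49, so (d) does not meet the standard; on (e) the weight is 75 less the opposing 26 gives net 49, which does reach 49, so (e) meets the standard.
  Not every element is met, so the borrower fails to carry Stage II.1.
The analysis ends at Stage II.1; the lender prevails on this issue.
— Issue III —
Stage III.1 (borrower, the preponderance of the evidence, weight exceeds 53): (h) net 73−22=51 ≤ 53 — fails; (i) net 96−44=52 ≤ 53 — fails.
  The borrower does not carry Stage III.1.
The analysis ends at Stage III.1; the lender prevails on this issue.
Per-issue: Issue I → lender; Issue II → lender; Issue III → lender. The borrower must prevail on at least one issue; overall, the lender prevails.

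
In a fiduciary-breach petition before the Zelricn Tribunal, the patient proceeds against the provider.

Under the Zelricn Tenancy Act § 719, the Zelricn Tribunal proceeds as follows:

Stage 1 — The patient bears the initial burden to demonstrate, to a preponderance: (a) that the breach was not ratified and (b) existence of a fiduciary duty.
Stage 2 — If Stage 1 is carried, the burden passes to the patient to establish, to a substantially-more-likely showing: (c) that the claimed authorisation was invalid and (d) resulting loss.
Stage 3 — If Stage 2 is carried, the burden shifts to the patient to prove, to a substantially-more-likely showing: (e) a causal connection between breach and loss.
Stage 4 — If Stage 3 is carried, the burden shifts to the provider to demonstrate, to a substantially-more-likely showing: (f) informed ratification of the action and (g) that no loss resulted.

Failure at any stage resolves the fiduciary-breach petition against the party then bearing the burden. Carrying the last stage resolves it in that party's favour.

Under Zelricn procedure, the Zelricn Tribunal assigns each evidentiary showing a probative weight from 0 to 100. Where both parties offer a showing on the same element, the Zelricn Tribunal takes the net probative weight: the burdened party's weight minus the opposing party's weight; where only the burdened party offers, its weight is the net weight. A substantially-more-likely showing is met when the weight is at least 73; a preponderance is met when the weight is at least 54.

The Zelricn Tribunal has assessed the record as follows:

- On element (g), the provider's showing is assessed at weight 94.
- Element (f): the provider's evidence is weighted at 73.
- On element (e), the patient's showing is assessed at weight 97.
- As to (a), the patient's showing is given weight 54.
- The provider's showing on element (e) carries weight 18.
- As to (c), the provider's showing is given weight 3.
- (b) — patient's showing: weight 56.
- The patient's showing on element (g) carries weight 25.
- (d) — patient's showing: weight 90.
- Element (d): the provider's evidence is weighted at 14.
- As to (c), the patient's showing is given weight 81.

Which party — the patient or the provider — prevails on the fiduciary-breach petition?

patient

Stage 1 — burden on patient; standard: a preponderance (weight is at least 54).
    (a): 54 ≥ 54 [met]
    (b): 56 ≥ 54 [met]
  All elements met. The patient retains the burden for Stage 2.
Stage 2 — burden on patient; standard: a substantially-more-likely showing (weight is at least 73).
    (c): 81 − 3 = 78 ≥ 73 [met]
    (d): 90 − 14 = 76 ≥ 73 [met]
  Stage 2 is satisfied; the patient continues to bear the burden.
Stage 3 — burden on patient; standard: a substantially-more-likely showing (weight is at least 73).
    (e): 97 − 18 = 79 ≥ 73 [met]
  Stage 3 carried; the burden shifts to the provider.
Stage 4 — burden on provider; standard: a substantially-more-likely showing (weight is at least 73).
    (f): 73 ≥ 73 [met]
    (g): 94 − 25 = 69 < 73 [not met]
  Stage 4 not carried; the provider fails its burden.
The analysis ends at Stage 4; the patient prevails.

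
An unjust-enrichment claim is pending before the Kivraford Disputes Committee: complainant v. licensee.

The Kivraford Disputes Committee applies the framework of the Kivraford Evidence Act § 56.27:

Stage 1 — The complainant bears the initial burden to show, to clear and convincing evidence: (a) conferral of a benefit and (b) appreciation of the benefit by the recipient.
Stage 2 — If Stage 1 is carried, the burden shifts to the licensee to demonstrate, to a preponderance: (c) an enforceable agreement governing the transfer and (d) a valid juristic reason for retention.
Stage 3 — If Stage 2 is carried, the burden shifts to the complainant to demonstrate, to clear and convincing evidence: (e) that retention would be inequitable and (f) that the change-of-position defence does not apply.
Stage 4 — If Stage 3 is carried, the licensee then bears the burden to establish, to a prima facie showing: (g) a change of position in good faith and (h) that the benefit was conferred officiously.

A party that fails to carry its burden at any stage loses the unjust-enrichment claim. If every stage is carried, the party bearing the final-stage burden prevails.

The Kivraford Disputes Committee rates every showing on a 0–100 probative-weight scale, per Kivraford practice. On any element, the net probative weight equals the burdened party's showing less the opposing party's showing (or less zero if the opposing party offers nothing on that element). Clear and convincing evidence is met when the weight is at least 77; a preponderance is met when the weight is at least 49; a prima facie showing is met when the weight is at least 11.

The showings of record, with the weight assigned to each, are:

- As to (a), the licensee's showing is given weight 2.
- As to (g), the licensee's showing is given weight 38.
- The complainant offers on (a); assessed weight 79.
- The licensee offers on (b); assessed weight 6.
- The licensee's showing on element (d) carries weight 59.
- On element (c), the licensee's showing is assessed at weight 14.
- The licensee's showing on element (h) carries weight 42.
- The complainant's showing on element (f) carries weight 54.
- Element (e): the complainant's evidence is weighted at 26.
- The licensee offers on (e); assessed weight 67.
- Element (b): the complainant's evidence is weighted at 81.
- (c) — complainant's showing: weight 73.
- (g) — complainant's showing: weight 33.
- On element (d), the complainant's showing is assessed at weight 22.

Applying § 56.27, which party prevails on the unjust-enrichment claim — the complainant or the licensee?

licensee

Stage 1 — burden on complainant; standard: clear and convincing evidence (weight is at least 77).
    (a): 79 − 2 = 77 ≥ 77 [met]
    (b): 81 − 6 = 75 < 77 [not met]
  Not every element is met, so the complainant fails to carry Stage 1.
So the licensee prevails.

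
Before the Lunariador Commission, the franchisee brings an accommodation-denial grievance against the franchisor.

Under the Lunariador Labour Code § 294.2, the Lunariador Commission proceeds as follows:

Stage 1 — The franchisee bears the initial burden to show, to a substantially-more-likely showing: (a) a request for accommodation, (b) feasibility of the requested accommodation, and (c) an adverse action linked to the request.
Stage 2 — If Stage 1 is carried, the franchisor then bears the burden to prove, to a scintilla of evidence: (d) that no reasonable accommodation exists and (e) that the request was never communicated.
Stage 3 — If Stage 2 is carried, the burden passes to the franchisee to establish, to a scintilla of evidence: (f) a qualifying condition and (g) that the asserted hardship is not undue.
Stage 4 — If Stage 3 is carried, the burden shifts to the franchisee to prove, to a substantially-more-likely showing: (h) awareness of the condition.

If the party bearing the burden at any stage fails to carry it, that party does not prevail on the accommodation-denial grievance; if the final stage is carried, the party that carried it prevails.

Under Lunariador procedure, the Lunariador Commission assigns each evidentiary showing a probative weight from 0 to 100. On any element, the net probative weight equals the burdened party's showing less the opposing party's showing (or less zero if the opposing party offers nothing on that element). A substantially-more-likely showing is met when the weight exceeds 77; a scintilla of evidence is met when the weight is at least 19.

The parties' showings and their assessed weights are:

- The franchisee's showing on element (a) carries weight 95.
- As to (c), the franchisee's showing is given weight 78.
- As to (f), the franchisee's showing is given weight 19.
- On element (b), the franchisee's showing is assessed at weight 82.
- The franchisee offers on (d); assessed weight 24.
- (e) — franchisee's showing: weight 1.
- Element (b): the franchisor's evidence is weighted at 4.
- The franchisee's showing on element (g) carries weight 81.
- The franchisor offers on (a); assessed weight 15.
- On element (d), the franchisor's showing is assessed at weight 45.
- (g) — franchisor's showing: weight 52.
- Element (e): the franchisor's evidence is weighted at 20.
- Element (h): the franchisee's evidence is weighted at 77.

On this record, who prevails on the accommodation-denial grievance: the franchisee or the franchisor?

Stage 1 (franchisee, a substantially-more-likely showing, weight exceeds 77): (a) net 95−15=80 > 77 — meets; (b) net 82−4=78 > 77 — meets; (c) 78 > 77 — meets.
  Stage 1 is satisfied; the onus moves to the franchisor.
Stage 2 (franchisor, a scintilla of evidence, weight is at least 19): (d) net 45−24=21 ≥ 19 — meets; (e) net 20−1=19 ≥ 19 — meets.
  Stage 2 carried; the burden shifts to the franchisee.
Stage 3 (franchisee, a scintilla of evidence, weight is at least 19): (f) 19 ≥ 19 — meets; (g) net 81−52=29 ≥ 19 — meets.
  Stage 3 is satisfied; the franchisee continues to bear the burden.
Stage 4 (franchisee, a substantially-more-likely showing, weight exceeds 77): (h) 77 ≤ 77 — fails.
  Not every element is met, so the franchisee fails to carry Stage 4.
So the franchisor prevails.

franchisor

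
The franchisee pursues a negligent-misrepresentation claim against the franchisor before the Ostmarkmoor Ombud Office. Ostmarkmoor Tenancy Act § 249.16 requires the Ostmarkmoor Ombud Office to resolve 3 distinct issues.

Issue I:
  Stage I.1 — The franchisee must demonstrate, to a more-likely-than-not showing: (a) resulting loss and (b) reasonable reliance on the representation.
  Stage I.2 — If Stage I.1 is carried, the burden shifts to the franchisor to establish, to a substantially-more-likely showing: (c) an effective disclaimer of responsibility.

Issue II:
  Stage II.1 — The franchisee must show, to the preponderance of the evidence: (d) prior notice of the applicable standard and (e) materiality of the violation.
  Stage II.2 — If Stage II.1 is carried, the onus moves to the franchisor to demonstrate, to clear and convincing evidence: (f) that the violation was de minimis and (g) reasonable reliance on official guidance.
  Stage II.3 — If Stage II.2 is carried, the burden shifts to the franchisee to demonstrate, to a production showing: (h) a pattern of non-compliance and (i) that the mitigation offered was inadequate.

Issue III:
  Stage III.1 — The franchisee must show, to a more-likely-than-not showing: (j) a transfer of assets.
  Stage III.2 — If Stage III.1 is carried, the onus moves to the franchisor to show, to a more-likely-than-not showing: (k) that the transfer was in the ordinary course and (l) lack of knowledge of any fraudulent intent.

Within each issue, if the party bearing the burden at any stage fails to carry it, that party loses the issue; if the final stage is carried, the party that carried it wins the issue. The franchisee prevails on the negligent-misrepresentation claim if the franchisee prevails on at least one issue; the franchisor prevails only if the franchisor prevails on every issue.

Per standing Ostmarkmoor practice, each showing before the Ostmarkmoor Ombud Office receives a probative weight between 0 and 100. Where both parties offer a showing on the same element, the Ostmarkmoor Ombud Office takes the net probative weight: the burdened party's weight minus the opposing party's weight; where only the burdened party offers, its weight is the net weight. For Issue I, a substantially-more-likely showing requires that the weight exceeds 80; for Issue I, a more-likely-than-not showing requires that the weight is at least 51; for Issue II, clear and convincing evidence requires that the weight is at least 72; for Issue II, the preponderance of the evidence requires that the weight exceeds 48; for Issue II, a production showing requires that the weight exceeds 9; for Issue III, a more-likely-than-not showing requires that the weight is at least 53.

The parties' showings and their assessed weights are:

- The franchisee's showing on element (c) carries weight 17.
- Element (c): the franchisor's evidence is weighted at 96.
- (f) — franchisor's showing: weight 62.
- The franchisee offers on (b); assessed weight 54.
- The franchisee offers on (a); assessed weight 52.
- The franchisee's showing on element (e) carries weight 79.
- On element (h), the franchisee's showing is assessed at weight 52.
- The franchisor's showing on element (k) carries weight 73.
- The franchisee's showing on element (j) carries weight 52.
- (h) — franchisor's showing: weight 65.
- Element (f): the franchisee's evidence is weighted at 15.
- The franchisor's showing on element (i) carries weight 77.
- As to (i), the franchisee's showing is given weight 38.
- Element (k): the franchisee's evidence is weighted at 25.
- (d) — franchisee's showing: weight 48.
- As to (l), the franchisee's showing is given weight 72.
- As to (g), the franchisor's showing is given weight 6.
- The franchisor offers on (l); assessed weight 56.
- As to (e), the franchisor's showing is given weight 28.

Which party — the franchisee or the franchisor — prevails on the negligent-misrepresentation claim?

franchisee

— Issue I —
At Stage I.1 the franchisee must meet a more-likely-than-not showing (weight is at least 51): on (a) the weight is 52, which does reach 51, so (a) meets the standard; on (b) the weight is 54, ≥ 51, so (b) meets the standard.
  Stage I.1 carried; the burden shifts to the franchisor.
At Stage I.2 the franchisor must meet a substantially-more-likely showing (weight exceeds 80): on (c) the weight is 96 less the opposing 17 gives net 79, which does not exceed 80, so (c) does not meet the standard.
  The franchisor does not carry Stage I.2.
The analysis ends at Stage I.2; the franchisee prevails on this issue.
— Issue II —
Stage II.1 (franchisee, the preponderance of the evidence, weight exceeds 48): (d) 48 ≤ 48 — fails; (e) net 79−28=51 > 48 — meets.
  Stage II.1 not carried; the franchisee fails its burden.
The franchisor prevails on this issue.
— Issue III —
Stage III.1 (franchisee, a more-likely-than-not showing, weight is at least 53): (j) 52 < 53 — fails.
  Not every element is met, so the franchisee fails to carry Stage III.1.
The analysis ends at Stage III.1; the franchisor prevails on this issue.
Per-issue: Issue I → franchisee; Issue II → franchisor; Issue III → franchisor. The franchisee must prevail on at least one issue; overall, the franchisee prevails.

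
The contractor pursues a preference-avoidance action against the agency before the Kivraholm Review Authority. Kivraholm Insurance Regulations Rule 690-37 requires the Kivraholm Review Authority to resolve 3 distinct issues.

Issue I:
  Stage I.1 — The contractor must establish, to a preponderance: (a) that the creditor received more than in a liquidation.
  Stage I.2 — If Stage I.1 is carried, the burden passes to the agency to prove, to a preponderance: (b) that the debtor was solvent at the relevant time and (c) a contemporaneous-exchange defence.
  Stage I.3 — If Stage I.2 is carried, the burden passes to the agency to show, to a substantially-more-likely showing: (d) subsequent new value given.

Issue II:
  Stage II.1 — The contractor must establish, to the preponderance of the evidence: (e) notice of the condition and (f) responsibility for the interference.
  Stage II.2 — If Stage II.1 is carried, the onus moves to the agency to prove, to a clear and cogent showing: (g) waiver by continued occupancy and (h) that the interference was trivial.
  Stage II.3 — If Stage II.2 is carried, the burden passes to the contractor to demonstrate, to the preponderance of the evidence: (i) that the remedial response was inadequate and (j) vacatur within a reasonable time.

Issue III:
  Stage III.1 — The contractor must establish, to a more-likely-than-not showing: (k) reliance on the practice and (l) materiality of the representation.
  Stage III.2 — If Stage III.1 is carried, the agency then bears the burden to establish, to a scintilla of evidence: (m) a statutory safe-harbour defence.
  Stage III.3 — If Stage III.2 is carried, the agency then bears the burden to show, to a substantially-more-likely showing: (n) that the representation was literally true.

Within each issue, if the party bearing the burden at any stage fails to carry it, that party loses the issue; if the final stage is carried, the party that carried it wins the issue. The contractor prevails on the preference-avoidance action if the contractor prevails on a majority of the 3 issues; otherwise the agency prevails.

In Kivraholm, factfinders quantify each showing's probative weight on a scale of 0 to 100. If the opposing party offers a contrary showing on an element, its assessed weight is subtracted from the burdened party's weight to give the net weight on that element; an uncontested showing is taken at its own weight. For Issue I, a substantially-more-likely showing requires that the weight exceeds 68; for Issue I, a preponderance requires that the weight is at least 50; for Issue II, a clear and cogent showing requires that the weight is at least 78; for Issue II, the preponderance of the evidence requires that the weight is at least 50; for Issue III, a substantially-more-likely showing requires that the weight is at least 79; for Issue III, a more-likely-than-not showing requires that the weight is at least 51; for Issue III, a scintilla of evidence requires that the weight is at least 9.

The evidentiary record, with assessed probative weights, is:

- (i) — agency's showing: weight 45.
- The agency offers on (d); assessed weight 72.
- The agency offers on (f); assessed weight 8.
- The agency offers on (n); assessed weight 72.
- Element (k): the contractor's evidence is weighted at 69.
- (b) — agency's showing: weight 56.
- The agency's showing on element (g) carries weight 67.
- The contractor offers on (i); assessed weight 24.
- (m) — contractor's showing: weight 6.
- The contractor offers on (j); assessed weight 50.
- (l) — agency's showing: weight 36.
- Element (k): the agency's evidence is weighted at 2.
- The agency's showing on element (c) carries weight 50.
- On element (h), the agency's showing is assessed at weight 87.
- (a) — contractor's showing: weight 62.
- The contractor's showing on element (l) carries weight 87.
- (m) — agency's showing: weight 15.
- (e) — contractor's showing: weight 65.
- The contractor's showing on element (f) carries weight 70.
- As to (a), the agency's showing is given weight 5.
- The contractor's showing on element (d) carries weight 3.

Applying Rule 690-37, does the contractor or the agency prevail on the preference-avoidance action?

— Issue I —
Stage I.1 — burden on contractor; standard: a preponderance (weight is at least 50).
    (a): 62 − 5 = 57 ≥ 50 [met]
  The contractor carries Stage I.1; the agency now bears the burden.
Stage I.2 — burden on agency; standard: a preponderance (weight is at least 50).
    (b): 56 ≥ 50 [met]
    (c): 50 ≥ 50 [met]
  Stage I.2 is satisfied; the agency continues to bear the burden.
Stage I.3 — burden on agency; standard: a substantially-more-likely showing (weight exceeds 68).
    (d): 72 − 3 = 69 > 68 [met]
  The agency carries the last stage.
All stages carried — the agency prevails on this issue.
— Issue II —
At Stage II.1 the contractor must meet the preponderance of the evidence (weight is at least 50): on (e) the weight is 65, which does reach 50, so (e) meets the standard; on (f) the weight is 70 less the opposing 8 gives net 62, which does reach 50, so (f) meets the standard.
  Stage II.1 carried; the burden shifts to the agency.
At Stage II.2 the agency must meet a clear and cogent showing (weight is at least 78): on (g) the weight is 67, which does not reach 78, so (g) does not meet the standard; on (h) the weight is 87, which does reach 78, so (h) meets the standard.
  Stage II.2 not carried; the agency fails its burden.
So the contractor prevails on this issue.
— Issue III —
Stage III.1 (contractor, a more-likely-than-not showing, weight is at least 51): (k) net 69−2=67 ≥ 51 — meets; (l) net 87−36=51 ≥ 51 — meets.
  Stage III.1 is satisfied; the onus moves to the agency.
Stage III.2 (agency, a scintilla of evidence, weight is at least 9): (m) net 15−6=9 ≥ 9 — meets.
  Stage III.2 is satisfied; the agency continues to bear the burden.
Stage III.3 (agency, a substantially-more-likely showing, weight is at least 79): (n) 72 < 79 — fails.
  The agency does not carry Stage III.3.
So the contractor prevails on this issue.
Per-issue: Issue I → agency; Issue II → contractor; Issue III → contractor. The contractor must prevail on a majority of issues; overall, the contractor prevails.

contractor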